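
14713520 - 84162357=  - 69448837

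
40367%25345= 15022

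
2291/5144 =2291/5144 = 0.45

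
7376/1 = 7376=7376.00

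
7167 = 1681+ 5486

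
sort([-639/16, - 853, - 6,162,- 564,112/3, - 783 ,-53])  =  [-853,-783,-564,-53, -639/16,-6, 112/3, 162 ]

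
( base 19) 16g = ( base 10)491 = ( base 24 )kb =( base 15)22B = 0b111101011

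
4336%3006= 1330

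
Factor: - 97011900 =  - 2^2 * 3^2*5^2*107791^1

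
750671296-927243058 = -176571762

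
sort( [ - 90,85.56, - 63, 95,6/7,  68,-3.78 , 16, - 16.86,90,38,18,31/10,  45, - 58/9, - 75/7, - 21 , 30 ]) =[ - 90, - 63 , - 21 , - 16.86 , - 75/7, - 58/9, - 3.78,6/7 , 31/10 , 16,18,30, 38,  45,68, 85.56,90,95 ] 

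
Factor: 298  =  2^1 * 149^1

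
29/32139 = 29/32139=   0.00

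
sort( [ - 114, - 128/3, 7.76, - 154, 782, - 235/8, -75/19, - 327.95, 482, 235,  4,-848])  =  [ - 848, - 327.95, - 154, - 114,-128/3,  -  235/8, - 75/19, 4,7.76, 235, 482 , 782]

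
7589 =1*7589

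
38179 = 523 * 73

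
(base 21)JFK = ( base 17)1D2A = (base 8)21012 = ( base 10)8714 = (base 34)7IA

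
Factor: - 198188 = - 2^2 * 49547^1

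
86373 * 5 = 431865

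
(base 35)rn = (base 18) 2HE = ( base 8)1710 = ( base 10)968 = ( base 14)4d2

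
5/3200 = 1/640 = 0.00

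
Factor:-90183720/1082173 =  - 2^3* 3^1*5^1*11^2*23^(-1 ) * 6211^1 * 47051^( - 1 )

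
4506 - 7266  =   - 2760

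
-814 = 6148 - 6962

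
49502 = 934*53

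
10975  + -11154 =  - 179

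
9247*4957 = 45837379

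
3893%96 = 53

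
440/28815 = 88/5763 = 0.02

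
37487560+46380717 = 83868277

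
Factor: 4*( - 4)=-16 = -2^4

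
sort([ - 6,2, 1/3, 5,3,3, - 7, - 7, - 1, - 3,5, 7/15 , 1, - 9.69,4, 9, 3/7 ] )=[ - 9.69, - 7, - 7,-6,-3, - 1, 1/3,3/7 , 7/15, 1, 2,3,3,4, 5,5, 9 ]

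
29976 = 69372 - 39396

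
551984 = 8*68998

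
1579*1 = 1579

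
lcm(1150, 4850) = 111550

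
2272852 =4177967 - 1905115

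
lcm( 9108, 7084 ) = 63756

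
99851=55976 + 43875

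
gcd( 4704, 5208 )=168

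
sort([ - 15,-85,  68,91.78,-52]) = [ - 85, - 52, - 15, 68,91.78]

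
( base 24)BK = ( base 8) 434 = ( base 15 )13e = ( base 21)db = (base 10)284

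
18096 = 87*208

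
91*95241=8666931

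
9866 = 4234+5632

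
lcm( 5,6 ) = 30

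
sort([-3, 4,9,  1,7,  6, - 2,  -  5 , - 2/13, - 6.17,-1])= [ - 6.17,  -  5, - 3, - 2, - 1,- 2/13,1,  4,6,7,9 ] 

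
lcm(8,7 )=56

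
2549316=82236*31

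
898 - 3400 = - 2502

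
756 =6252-5496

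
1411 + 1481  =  2892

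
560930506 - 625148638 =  - 64218132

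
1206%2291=1206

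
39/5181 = 13/1727 = 0.01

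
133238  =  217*614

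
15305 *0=0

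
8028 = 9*892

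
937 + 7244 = 8181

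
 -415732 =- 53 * 7844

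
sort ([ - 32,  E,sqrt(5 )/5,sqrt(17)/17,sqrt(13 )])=[ - 32,sqrt (17)/17, sqrt(5 )/5, E,sqrt (13 ) ] 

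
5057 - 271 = 4786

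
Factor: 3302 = 2^1*13^1*127^1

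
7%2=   1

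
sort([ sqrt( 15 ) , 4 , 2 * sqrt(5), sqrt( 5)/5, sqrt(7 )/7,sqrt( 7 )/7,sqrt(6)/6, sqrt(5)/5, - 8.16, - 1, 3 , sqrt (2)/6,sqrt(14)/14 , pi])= [ - 8.16, - 1,sqrt ( 2 )/6,sqrt(14)/14 , sqrt (7)/7,sqrt( 7) /7,sqrt( 6)/6,sqrt( 5)/5, sqrt(5) /5, 3, pi, sqrt( 15), 4,2*sqrt(5)]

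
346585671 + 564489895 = 911075566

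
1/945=1/945= 0.00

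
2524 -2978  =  -454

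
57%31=26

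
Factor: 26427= 3^1 * 23^1*383^1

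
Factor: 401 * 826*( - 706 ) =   -  2^2 * 7^1*59^1*353^1 * 401^1 = - 233845556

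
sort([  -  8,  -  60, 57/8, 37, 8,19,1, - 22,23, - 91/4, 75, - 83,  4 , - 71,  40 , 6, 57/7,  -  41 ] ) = [-83,-71,  -  60,  -  41,  -  91/4,- 22,  -  8,  1,4, 6, 57/8, 8 , 57/7, 19, 23,37,40,75]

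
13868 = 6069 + 7799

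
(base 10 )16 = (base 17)G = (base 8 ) 20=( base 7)22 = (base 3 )121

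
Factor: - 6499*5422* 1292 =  - 2^3 * 17^1*19^1*67^1*97^1*2711^1=- 45526950776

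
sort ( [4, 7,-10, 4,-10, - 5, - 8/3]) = [  -  10,-10, - 5, - 8/3,  4, 4,7 ]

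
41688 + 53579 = 95267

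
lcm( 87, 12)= 348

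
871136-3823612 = - 2952476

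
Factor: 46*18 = 2^2*3^2*23^1 = 828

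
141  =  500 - 359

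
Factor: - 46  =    -  2^1*23^1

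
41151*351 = 14444001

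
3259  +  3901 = 7160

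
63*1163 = 73269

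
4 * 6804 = 27216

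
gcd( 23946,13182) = 78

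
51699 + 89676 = 141375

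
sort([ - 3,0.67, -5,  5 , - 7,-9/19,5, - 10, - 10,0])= [ - 10, - 10, - 7, - 5, - 3, - 9/19,0, 0.67,  5,5 ] 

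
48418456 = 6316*7666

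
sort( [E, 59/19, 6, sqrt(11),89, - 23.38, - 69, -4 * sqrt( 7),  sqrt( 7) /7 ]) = [ - 69,  -  23.38, - 4 * sqrt(7),sqrt(7) /7,E, 59/19,sqrt( 11),6,89] 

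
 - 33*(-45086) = 1487838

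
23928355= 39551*605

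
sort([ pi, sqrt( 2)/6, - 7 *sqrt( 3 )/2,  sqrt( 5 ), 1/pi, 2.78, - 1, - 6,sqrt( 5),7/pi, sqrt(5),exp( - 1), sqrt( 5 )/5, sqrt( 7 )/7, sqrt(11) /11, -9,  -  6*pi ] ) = [ - 6*pi, - 9 ,- 7*sqrt(3)/2, - 6, - 1, sqrt( 2)/6,sqrt (11 ) /11, 1/pi,  exp( - 1 ),sqrt( 7)/7, sqrt(5 )/5 , 7/pi, sqrt(5) , sqrt( 5), sqrt(5 ),  2.78, pi]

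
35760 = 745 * 48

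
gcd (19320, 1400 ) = 280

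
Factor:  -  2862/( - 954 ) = 3=   3^1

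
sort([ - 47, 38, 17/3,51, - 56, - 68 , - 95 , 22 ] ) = [ - 95, - 68,- 56,- 47,17/3, 22 , 38,51] 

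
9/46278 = 1/5142 = 0.00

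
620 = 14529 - 13909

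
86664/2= 43332 = 43332.00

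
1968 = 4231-2263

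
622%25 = 22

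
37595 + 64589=102184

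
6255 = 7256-1001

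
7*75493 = 528451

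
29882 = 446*67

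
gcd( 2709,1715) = 7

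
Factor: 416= 2^5*13^1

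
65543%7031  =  2264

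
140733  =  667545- 526812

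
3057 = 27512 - 24455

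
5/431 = 5/431= 0.01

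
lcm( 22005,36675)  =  110025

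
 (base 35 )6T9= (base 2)10000010110110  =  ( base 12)4a1a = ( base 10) 8374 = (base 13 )3A72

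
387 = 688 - 301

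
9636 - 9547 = 89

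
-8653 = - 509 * 17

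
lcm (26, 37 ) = 962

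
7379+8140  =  15519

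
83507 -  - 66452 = 149959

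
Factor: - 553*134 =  - 74102 = - 2^1*7^1*67^1*79^1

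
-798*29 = - 23142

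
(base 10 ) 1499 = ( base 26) 25h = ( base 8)2733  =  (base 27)21E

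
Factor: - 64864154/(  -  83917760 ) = 2^( - 5)*5^(-1) * 191^( - 1 )*1373^( -1)*32432077^1= 32432077/41958880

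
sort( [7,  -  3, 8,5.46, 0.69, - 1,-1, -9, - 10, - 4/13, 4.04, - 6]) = [-10, - 9, - 6,  -  3, - 1, - 1, - 4/13 , 0.69, 4.04, 5.46, 7,8] 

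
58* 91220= 5290760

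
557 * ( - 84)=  - 46788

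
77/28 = 11/4  =  2.75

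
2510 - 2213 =297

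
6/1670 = 3/835 =0.00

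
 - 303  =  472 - 775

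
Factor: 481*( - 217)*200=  - 2^3*5^2*7^1 * 13^1*31^1*37^1 = - 20875400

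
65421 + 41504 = 106925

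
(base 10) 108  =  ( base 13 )84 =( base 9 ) 130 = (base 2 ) 1101100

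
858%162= 48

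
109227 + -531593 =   -  422366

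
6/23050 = 3/11525 = 0.00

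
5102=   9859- 4757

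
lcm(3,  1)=3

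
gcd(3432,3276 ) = 156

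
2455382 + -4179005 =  - 1723623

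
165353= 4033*41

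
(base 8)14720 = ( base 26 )9k4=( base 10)6608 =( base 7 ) 25160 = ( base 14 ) 25a0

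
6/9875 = 6/9875 = 0.00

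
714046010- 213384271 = 500661739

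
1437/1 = 1437 = 1437.00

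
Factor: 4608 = 2^9*3^2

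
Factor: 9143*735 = 3^1*5^1* 7^2*41^1*223^1=6720105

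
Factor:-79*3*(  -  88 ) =20856=2^3*3^1*11^1*79^1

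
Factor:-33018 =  -2^1*3^1*5503^1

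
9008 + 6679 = 15687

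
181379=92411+88968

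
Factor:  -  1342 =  - 2^1*11^1 * 61^1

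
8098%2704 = 2690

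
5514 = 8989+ - 3475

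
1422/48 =29 + 5/8 = 29.62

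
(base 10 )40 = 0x28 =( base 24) 1g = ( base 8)50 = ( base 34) 16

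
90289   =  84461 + 5828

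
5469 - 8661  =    -  3192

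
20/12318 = 10/6159 = 0.00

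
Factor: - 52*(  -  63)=3276  =  2^2*3^2 * 7^1 * 13^1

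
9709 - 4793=4916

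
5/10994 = 5/10994 =0.00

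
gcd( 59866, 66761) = 1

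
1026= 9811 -8785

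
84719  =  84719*1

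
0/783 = 0 = 0.00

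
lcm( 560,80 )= 560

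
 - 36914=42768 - 79682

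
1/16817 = 1/16817 = 0.00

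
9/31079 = 9/31079   =  0.00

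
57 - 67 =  - 10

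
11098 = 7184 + 3914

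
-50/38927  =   - 1 + 38877/38927 = -0.00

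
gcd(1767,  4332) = 57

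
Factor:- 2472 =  - 2^3*3^1 * 103^1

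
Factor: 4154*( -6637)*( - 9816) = 270628081968=2^4*3^1*31^1*67^1 * 409^1*6637^1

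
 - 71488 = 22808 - 94296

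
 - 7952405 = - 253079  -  7699326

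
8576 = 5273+3303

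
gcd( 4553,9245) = 1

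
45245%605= 475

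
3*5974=17922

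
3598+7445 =11043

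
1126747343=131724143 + 995023200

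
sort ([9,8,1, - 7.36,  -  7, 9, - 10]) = [ - 10, - 7.36 , - 7,  1, 8,9 , 9]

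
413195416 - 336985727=76209689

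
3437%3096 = 341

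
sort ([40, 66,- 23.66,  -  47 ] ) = [ - 47, - 23.66,40,66]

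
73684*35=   2578940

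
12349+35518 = 47867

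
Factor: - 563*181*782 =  - 79688146 = - 2^1*17^1*23^1*181^1*563^1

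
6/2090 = 3/1045 =0.00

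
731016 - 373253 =357763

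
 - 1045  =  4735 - 5780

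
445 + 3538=3983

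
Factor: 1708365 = 3^1*5^1*113891^1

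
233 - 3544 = -3311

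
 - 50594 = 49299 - 99893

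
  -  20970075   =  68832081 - 89802156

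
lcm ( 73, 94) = 6862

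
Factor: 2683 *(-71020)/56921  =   - 190546660/56921 = - 2^2 * 5^1*53^1 * 67^1*2683^1 *56921^( - 1)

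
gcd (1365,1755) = 195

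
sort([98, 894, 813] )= [ 98, 813, 894] 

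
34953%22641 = 12312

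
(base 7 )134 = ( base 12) 62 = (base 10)74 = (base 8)112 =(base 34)26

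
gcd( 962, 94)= 2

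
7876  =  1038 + 6838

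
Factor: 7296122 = 2^1 * 1373^1 * 2657^1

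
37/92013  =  37/92013=0.00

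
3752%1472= 808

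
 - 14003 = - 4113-9890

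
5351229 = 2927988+2423241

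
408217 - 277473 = 130744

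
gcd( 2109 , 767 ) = 1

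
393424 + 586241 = 979665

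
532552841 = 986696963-454144122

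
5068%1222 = 180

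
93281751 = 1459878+91821873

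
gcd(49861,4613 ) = 7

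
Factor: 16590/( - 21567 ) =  - 10/13 = - 2^1*5^1*13^( - 1)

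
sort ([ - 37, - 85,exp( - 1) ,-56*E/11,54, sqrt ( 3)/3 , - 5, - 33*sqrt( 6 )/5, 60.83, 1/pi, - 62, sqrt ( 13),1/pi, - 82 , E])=[ - 85,-82, - 62, - 37, - 33*sqrt( 6 )/5, - 56*E/11, - 5,1/pi,1/pi,exp ( - 1), sqrt( 3 ) /3 , E,sqrt( 13), 54,60.83]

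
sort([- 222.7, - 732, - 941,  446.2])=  [ - 941, - 732,-222.7,  446.2]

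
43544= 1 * 43544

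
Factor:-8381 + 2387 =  - 5994 = -2^1*3^4*37^1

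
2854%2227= 627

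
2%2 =0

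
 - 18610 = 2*( - 9305) 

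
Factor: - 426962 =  - 2^1*213481^1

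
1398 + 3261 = 4659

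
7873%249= 154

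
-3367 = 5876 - 9243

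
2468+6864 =9332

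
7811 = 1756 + 6055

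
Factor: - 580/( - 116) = 5  =  5^1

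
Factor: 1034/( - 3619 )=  - 2^1 * 7^( - 1) =-2/7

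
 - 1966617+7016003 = 5049386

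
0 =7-7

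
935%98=53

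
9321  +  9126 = 18447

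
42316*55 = 2327380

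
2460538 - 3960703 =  - 1500165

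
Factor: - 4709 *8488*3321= - 2^3*3^4*17^1 * 41^1* 277^1*1061^1 =- 132740343432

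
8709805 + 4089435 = 12799240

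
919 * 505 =464095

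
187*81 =15147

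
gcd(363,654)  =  3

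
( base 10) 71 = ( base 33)25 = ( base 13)56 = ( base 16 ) 47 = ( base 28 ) 2F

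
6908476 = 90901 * 76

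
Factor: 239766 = 2^1 * 3^1 * 89^1*449^1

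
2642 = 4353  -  1711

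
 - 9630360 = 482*( - 19980)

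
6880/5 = 1376  =  1376.00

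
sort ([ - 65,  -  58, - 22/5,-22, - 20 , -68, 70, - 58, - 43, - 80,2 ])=[ -80, - 68, - 65, - 58, - 58,-43, - 22, - 20,-22/5 , 2,70]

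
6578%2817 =944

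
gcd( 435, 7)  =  1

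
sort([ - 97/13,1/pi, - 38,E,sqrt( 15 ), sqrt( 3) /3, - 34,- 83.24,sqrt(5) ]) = [ - 83.24,  -  38, - 34,-97/13,1/pi, sqrt(3)/3,sqrt( 5), E, sqrt (15 ) ]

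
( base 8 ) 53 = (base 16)2b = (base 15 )2D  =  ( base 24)1J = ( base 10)43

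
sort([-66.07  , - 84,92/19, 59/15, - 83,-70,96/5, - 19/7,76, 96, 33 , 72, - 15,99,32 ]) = [ - 84, - 83,-70,-66.07,-15, - 19/7, 59/15, 92/19, 96/5, 32,  33, 72 , 76,  96,99]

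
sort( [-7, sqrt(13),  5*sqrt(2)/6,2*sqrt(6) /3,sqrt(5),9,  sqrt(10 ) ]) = [ - 7, 5*sqrt ( 2) /6, 2*sqrt ( 6 ) /3,sqrt(5),sqrt( 10), sqrt( 13), 9 ]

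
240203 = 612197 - 371994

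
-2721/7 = - 2721/7 = - 388.71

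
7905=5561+2344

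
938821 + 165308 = 1104129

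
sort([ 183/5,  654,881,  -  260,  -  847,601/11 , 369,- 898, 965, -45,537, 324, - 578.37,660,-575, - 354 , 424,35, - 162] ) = [ - 898,-847 ,  -  578.37, - 575, - 354,  -  260 , - 162,  -  45,35, 183/5,601/11,324, 369,424,537,654, 660,881,965 ]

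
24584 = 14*1756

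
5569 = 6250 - 681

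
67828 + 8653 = 76481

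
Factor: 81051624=2^3* 3^3*353^1*1063^1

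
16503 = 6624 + 9879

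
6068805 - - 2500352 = 8569157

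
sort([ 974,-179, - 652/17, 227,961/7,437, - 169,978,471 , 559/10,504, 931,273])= [ - 179, - 169, - 652/17,559/10,961/7,227,273, 437,471,504,931,974, 978 ]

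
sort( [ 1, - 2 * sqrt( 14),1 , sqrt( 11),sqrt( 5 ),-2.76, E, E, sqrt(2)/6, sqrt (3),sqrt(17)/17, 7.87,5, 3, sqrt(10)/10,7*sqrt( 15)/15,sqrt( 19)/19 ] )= [ - 2*sqrt( 14 ), - 2.76, sqrt( 19 ) /19,sqrt(2)/6,sqrt(17) /17, sqrt(10)/10,1, 1,sqrt ( 3), 7*sqrt(15) /15,  sqrt(5), E,E,3 , sqrt(11 ), 5,7.87] 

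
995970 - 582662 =413308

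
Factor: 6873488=2^4 * 269^1*1597^1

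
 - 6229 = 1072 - 7301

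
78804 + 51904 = 130708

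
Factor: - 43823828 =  - 2^2*79^1*138683^1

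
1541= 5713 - 4172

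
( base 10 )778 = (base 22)1D8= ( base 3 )1001211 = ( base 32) oa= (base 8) 1412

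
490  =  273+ 217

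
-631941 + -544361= -1176302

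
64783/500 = 64783/500= 129.57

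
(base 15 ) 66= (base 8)140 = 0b1100000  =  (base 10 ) 96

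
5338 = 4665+673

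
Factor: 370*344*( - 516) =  - 65676480 = - 2^6* 3^1*5^1*37^1*43^2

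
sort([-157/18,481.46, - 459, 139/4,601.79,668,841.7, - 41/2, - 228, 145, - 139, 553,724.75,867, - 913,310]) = [  -  913, - 459,-228, - 139,- 41/2, - 157/18, 139/4, 145 , 310,481.46 , 553,601.79 , 668,724.75,841.7,  867] 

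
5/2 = 2 + 1/2=2.50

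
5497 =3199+2298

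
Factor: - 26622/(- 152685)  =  2^1*3^( - 1 )*5^( - 1) * 13^( - 1) * 17^1=34/195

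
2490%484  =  70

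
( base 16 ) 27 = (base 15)29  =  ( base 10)39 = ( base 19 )21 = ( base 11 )36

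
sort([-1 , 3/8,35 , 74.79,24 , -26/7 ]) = [ - 26/7, - 1, 3/8, 24 , 35, 74.79]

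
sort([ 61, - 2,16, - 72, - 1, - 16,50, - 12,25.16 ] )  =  [ - 72, - 16, - 12, - 2,- 1,16,25.16,50  ,  61] 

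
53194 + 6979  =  60173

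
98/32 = 3 + 1/16  =  3.06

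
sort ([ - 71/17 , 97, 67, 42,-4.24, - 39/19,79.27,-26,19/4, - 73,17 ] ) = [ - 73, - 26 , - 4.24,  -  71/17,-39/19, 19/4,  17, 42,67,79.27 , 97] 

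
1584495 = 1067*1485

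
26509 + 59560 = 86069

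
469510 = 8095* 58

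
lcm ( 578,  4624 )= 4624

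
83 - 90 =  - 7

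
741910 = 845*878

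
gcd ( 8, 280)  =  8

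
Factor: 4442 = 2^1 * 2221^1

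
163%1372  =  163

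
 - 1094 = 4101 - 5195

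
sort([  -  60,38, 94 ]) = [-60,38,94] 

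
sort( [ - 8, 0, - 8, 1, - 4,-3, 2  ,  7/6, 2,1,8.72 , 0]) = [ - 8, - 8, - 4, - 3, 0,0, 1  ,  1, 7/6 , 2, 2, 8.72 ]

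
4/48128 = 1/12032 = 0.00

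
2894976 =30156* 96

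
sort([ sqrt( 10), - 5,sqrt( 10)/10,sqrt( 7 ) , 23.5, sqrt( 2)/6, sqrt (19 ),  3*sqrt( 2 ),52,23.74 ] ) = [ - 5, sqrt(2)/6, sqrt(10 )/10  ,  sqrt(7 ),  sqrt( 10) , 3*sqrt( 2),  sqrt( 19 ), 23.5,  23.74,52] 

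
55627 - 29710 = 25917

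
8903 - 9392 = -489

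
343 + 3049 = 3392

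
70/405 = 14/81 = 0.17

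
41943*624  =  26172432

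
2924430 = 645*4534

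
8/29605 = 8/29605 = 0.00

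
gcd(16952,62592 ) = 1304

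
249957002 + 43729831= 293686833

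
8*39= 312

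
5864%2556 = 752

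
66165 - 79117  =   - 12952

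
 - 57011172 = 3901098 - 60912270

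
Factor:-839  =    -  839^1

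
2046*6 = 12276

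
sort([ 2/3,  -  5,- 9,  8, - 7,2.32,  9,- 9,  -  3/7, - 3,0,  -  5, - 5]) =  [ - 9,-9,  -  7,-5, - 5, - 5  ,  -  3, - 3/7, 0, 2/3, 2.32, 8,  9 ] 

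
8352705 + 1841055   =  10193760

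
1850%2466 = 1850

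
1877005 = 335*5603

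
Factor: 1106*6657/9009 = 2^1*3^( - 1)*7^1*11^ ( - 1)*13^( - 1) * 79^1 * 317^1 = 350602/429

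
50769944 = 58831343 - 8061399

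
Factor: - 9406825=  - 5^2* 139^1*2707^1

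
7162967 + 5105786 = 12268753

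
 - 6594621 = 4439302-11033923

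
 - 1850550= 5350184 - 7200734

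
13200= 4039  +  9161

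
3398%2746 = 652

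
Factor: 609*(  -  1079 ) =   -  3^1 * 7^1*13^1*29^1*83^1 = - 657111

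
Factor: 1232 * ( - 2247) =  - 2768304 = - 2^4*3^1*7^2*11^1 *107^1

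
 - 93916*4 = - 375664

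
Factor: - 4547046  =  -2^1*3^1*7^1 * 108263^1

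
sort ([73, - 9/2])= [ - 9/2,73]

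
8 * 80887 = 647096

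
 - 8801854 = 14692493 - 23494347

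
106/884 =53/442 =0.12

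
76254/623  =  122 + 248/623=   122.40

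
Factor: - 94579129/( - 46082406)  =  2^ ( - 1 )*3^(  -  1 )*103^( - 1)*74567^ (- 1)*94579129^1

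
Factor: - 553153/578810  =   - 2^(  -  1) * 5^( - 1 ) * 57881^ ( - 1) * 553153^1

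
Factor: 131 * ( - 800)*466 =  - 2^6*5^2*131^1*233^1  =  -48836800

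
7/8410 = 7/8410 = 0.00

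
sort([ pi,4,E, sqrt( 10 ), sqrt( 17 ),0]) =[ 0,E, pi,  sqrt(10),4,sqrt(17)] 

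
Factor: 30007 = 37^1 * 811^1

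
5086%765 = 496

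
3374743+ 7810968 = 11185711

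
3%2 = 1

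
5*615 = 3075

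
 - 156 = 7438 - 7594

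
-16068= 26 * ( - 618)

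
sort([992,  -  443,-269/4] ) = [ - 443,-269/4,992] 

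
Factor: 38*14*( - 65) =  - 2^2*5^1*7^1*13^1*19^1 =-  34580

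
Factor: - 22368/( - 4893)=32/7 = 2^5*7^( - 1) 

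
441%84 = 21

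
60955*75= 4571625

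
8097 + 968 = 9065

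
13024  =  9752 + 3272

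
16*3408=54528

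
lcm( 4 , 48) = 48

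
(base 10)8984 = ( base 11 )6828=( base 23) GME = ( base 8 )21430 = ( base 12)5248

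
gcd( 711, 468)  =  9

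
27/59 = 27/59 = 0.46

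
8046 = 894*9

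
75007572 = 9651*7772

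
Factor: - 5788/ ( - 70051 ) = 2^2*1447^1*70051^( - 1) 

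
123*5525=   679575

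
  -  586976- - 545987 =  - 40989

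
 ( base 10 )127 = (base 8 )177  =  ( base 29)4B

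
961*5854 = 5625694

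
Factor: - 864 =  - 2^5*3^3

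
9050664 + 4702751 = 13753415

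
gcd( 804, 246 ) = 6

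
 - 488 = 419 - 907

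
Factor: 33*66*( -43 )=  - 93654 = - 2^1*3^2*11^2 * 43^1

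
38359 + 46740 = 85099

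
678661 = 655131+23530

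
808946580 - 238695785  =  570250795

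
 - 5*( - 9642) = 48210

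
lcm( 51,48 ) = 816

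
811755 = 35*23193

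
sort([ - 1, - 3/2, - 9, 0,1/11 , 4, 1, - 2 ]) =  [ - 9, - 2 , - 3/2, - 1,0, 1/11, 1, 4 ]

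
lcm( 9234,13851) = 27702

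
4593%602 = 379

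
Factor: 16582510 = 2^1*5^1*7^1*236893^1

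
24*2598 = 62352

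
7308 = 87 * 84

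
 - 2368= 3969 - 6337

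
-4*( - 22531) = 90124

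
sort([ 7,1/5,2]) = [1/5, 2,7] 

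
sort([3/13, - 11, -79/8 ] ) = [  -  11, - 79/8, 3/13]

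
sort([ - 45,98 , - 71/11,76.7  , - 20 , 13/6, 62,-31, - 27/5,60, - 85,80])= [ - 85, - 45 , - 31, - 20, - 71/11, - 27/5, 13/6, 60,62,  76.7, 80,98]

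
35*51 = 1785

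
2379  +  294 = 2673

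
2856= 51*56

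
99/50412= 33/16804 = 0.00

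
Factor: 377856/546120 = 128/185  =  2^7*5^(-1)*37^(- 1)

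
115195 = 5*23039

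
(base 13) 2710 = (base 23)AD1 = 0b1010111010110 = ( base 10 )5590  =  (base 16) 15d6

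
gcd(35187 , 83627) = 1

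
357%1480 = 357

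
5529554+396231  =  5925785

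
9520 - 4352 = 5168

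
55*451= 24805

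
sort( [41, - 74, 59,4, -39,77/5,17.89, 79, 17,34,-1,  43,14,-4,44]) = [  -  74, - 39, - 4,  -  1,  4, 14, 77/5,17,17.89 , 34,  41,43,44, 59,79] 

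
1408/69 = 1408/69  =  20.41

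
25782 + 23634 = 49416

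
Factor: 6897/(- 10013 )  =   -3^1  *11^2  *17^( - 1 )*31^( - 1)  =  -  363/527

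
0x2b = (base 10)43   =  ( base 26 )1H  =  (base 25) 1i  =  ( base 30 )1d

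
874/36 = 24 + 5/18  =  24.28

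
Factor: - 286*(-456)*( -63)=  - 2^4 * 3^3*7^1 * 11^1*13^1*19^1 = - 8216208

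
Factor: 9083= 31^1 * 293^1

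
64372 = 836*77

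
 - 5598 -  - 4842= - 756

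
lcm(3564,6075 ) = 267300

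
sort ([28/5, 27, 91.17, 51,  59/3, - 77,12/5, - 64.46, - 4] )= [ - 77, - 64.46, - 4, 12/5,28/5, 59/3,  27,51,91.17 ]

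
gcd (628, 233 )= 1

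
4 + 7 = 11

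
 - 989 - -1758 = 769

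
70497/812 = 10071/116 = 86.82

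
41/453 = 41/453 = 0.09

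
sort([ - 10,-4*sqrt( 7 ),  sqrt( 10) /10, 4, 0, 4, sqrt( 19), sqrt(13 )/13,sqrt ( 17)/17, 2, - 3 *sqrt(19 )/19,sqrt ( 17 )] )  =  [-4*sqrt(7), - 10,-3*sqrt( 19 )/19,  0,sqrt ( 17)/17, sqrt( 13 )/13, sqrt (10)/10, 2,4,4, sqrt( 17),sqrt ( 19 )]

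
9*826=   7434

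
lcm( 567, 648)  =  4536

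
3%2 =1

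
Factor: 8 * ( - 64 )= - 512 =- 2^9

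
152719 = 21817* 7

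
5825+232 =6057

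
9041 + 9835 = 18876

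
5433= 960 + 4473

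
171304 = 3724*46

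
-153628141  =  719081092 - 872709233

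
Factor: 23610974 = 2^1*59^1 * 73^1*2741^1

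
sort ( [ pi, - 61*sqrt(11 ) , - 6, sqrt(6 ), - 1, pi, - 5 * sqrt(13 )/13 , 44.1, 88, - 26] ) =[  -  61*sqrt(11), - 26,-6, - 5*sqrt( 13 ) /13, - 1,sqrt( 6), pi, pi, 44.1,88]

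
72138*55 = 3967590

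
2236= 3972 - 1736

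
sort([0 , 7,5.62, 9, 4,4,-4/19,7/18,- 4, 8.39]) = [-4, - 4/19, 0, 7/18, 4, 4,5.62, 7,8.39, 9] 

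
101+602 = 703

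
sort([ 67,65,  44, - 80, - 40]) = [ - 80, - 40, 44, 65,67]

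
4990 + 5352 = 10342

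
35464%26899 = 8565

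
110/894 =55/447= 0.12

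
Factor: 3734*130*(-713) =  - 346104460 = - 2^2 * 5^1*13^1*23^1*31^1 *1867^1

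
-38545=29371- 67916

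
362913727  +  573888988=936802715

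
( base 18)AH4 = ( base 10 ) 3550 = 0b110111011110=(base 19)9fg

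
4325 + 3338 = 7663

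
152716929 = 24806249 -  - 127910680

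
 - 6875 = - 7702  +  827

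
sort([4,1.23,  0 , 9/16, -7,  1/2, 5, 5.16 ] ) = [ - 7,0, 1/2,9/16, 1.23,4, 5,5.16] 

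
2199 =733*3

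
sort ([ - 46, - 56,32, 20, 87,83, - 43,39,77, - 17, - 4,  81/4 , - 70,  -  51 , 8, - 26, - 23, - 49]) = [ - 70, - 56,-51, - 49, - 46, - 43,- 26,-23 , - 17, - 4 , 8, 20,81/4,  32, 39,  77, 83, 87] 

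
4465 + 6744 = 11209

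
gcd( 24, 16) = 8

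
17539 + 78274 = 95813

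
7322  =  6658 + 664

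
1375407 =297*4631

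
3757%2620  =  1137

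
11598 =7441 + 4157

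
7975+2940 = 10915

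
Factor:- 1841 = - 7^1*263^1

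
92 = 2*46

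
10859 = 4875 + 5984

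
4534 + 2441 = 6975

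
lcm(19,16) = 304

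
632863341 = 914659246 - 281795905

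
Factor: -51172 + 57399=6227 = 13^1*479^1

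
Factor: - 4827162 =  - 2^1*3^1 * 563^1*1429^1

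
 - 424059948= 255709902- 679769850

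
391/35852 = 391/35852 = 0.01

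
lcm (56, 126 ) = 504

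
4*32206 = 128824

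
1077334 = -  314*( - 3431)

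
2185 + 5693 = 7878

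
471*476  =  224196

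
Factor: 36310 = 2^1*5^1*3631^1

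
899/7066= 899/7066 = 0.13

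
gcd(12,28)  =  4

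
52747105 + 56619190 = 109366295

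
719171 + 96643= 815814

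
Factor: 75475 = 5^2*3019^1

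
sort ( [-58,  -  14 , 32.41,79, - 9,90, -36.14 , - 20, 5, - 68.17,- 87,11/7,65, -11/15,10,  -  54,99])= [ -87,  -  68.17 , - 58,- 54, - 36.14, - 20,-14, - 9, - 11/15, 11/7, 5, 10,32.41,65,79, 90,99]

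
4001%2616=1385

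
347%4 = 3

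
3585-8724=-5139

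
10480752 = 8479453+2001299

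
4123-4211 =-88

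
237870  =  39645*6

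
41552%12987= 2591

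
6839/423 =16 + 71/423 =16.17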